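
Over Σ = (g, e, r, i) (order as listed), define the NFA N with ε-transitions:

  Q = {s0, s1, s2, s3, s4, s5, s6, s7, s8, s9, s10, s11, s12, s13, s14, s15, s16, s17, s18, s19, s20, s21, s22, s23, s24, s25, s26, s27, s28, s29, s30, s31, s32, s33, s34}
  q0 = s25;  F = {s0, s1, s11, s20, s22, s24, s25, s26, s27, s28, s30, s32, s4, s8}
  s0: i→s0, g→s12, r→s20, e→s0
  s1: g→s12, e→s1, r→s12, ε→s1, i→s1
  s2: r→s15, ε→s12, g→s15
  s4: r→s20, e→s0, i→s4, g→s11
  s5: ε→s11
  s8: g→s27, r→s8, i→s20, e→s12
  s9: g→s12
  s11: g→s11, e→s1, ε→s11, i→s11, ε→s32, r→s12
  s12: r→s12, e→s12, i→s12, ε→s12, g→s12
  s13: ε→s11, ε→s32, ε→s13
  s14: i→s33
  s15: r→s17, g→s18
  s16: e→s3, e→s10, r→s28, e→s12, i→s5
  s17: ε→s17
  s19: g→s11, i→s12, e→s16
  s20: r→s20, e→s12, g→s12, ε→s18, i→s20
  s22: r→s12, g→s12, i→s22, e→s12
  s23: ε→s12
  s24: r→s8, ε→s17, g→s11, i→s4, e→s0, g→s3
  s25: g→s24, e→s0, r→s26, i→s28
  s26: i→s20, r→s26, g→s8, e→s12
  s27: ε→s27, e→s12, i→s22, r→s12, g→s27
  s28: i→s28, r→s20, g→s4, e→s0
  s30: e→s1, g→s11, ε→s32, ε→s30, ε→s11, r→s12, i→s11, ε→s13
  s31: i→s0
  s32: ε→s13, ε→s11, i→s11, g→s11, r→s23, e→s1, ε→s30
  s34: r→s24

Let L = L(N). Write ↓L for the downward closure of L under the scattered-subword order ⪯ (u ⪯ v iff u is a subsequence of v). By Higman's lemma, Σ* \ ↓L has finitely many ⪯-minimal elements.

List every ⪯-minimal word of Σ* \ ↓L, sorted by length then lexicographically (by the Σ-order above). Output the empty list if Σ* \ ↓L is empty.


|Q|=35, |F|=14, |δ|=98 (21 ε).
min D↑ (13 st, q0=0, F={8}): 0:g→1,e→2,r→3,i→4 1:g→5,e→2,r→6,i→7 2:g→8,e→2,r→9,i→2 3:g→6,e→8,r→3,i→9 4:g→7,e→2,r→9,i→4 5:g→5,e→10,r→8,i→5 6:g→11,e→8,r→6,i→9 7:g→5,e→2,r→9,i→7 8:g→8,e→8,r→8,i→8 9:g→8,e→8,r→9,i→9 10:g→8,e→10,r→8,i→10 11:g→11,e→8,r→8,i→12 12:g→8,e→8,r→8,i→12 [Hopcroft].
'eg': run [20, 5, 1] end={s12} rej; 2/2 del acc.
're': N↓-sim [20, 8, 1] end={s12} ∉↓L; 2/2 single-dels accept.
'ggr': |S_i|=[20, 17, 10, 2] end={s12,s23} rej; 3/3 del acc.
'rig': |S_i|=[20, 8, 4, 1] end={s12} rej; 3/3 deletions ∈↓L.
'irg': run [20, 13, 4, 1] end={s12} rej; 3/3 del acc.
5 obstructions.

A = [eg, re, ggr, rig, irg].


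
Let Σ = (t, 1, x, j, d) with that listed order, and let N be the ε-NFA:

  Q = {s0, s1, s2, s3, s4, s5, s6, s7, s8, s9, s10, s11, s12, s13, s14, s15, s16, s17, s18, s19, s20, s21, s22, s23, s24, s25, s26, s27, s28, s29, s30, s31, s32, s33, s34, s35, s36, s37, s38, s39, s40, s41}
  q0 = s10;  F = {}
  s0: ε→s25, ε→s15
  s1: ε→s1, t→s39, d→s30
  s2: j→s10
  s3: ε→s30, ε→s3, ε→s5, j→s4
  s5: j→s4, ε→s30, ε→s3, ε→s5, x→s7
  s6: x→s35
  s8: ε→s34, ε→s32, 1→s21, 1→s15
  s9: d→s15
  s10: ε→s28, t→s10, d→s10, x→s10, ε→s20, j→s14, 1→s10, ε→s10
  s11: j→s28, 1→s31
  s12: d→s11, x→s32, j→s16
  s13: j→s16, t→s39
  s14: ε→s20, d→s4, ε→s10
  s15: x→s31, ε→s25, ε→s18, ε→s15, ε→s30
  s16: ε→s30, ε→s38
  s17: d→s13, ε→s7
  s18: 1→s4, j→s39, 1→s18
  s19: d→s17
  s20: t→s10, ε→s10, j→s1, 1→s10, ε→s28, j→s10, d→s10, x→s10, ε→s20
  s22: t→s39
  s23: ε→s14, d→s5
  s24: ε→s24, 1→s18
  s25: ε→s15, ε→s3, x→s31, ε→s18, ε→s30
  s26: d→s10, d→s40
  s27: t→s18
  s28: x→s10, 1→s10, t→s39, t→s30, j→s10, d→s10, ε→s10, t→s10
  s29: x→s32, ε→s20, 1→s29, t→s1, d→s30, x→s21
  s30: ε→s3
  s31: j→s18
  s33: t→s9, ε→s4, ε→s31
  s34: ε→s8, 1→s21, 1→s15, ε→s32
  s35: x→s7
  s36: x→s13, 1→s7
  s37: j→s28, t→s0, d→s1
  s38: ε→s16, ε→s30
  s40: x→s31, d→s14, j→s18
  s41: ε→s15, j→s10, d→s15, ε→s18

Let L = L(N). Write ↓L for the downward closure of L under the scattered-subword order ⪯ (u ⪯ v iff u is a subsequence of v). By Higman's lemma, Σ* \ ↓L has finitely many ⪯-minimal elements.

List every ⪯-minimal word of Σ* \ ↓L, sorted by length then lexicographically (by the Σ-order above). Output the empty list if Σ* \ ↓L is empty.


|Q|=42, |F|=0, |δ|=112 (43 ε).
min D↑ (1 st, q0=0, F={0}): 0:t→0,1→0,x→0,j→0,d→0 [Hopcroft].
ε ∈ L(D↑) ⇒ ↓L = ∅.

min(Σ*\↓L) = [ε].


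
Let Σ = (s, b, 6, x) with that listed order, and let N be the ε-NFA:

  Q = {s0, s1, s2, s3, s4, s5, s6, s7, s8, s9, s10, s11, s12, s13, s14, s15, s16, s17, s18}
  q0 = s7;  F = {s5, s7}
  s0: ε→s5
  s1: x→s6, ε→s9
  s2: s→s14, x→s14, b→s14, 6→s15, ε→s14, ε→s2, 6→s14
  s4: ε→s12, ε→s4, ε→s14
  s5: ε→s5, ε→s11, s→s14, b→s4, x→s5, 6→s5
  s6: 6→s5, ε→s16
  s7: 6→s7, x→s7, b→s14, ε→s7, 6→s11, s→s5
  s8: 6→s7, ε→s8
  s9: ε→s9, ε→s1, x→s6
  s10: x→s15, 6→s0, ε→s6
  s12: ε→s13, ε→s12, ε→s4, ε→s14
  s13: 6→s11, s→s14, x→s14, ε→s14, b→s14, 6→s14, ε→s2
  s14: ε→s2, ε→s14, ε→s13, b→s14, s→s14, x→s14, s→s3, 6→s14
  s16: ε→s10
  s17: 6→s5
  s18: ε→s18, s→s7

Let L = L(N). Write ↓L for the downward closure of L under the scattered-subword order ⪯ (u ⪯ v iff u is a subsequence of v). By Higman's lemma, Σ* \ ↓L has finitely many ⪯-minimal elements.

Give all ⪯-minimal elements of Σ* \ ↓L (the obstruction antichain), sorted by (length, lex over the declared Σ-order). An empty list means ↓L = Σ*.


|Q|=19, |F|=2, |δ|=58 (26 ε).
min D↑ (3 st, q0=0, F={2}): 0:s→1,b→2,6→0,x→0 1:s→2,b→2,6→1,x→1 2:s→2,b→2,6→2,x→2 [Hopcroft].
'b': N↓-sim [10, 8] end={s11,s12,s13,s14,s15,s2,s3,s4} rej; 1/1 deletions ∈↓L.
'ss': N↓-sim [10, 9, 6] end={s11,s13,s14,s15,s2,s3} — reject; 2/2 single-dels accept.
2 minimals (antichain).

min(Σ*\↓L) = [b, ss].


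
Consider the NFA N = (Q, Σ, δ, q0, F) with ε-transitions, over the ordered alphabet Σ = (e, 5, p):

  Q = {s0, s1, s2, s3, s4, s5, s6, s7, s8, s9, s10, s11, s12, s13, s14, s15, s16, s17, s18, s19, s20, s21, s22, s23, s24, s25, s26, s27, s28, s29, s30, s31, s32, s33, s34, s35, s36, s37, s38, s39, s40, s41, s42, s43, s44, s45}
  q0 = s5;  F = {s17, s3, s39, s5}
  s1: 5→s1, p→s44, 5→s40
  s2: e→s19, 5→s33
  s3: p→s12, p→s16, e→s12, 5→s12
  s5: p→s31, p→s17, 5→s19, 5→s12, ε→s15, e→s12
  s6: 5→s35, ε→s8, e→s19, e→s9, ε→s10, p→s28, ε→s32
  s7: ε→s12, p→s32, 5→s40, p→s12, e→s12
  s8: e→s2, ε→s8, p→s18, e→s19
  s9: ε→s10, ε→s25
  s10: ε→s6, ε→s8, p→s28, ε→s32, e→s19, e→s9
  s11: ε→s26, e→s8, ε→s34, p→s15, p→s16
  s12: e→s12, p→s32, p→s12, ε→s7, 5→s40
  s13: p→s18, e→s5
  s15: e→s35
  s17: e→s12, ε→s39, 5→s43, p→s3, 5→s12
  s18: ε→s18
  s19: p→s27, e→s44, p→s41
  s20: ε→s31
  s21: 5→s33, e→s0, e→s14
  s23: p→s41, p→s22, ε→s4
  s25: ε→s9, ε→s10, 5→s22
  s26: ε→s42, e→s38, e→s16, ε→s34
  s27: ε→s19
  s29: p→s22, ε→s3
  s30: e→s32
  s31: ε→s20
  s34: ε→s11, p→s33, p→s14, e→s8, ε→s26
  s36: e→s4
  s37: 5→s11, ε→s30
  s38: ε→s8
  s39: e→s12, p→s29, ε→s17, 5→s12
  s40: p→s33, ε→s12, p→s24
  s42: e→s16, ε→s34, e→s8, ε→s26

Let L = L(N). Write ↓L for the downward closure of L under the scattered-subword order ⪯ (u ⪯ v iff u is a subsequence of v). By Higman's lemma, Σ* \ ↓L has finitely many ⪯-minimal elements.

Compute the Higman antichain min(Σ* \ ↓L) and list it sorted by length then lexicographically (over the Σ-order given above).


A = [e, 5, ppp].

|Q|=46, |F|=4, |δ|=100 (33 ε).
min D↑ (4 st, q0=0, F={1}): 0:e→1,5→1,p→2 1:e→1,5→1,p→1 2:e→1,5→1,p→3 3:e→1,5→1,p→1.
'e': run [22, 8] end={s12,s24,s32,s33,s35,s40,s44,s7} ∉↓L; 1/1 single-dels accept.
'5': |S_i|=[22, 11] end={s12,s19,s24,s27,s32,s33,s40,s41,s43,s44,s7} — reject; 1/1 del acc.
'ppp': N↓-sim [22, 19, 14, 12] end={s12,s16,s19,s22,s24,s27,s32,s33,s40,s41,s44,s7} — reject; 3/3 del acc.
3 obstructions.


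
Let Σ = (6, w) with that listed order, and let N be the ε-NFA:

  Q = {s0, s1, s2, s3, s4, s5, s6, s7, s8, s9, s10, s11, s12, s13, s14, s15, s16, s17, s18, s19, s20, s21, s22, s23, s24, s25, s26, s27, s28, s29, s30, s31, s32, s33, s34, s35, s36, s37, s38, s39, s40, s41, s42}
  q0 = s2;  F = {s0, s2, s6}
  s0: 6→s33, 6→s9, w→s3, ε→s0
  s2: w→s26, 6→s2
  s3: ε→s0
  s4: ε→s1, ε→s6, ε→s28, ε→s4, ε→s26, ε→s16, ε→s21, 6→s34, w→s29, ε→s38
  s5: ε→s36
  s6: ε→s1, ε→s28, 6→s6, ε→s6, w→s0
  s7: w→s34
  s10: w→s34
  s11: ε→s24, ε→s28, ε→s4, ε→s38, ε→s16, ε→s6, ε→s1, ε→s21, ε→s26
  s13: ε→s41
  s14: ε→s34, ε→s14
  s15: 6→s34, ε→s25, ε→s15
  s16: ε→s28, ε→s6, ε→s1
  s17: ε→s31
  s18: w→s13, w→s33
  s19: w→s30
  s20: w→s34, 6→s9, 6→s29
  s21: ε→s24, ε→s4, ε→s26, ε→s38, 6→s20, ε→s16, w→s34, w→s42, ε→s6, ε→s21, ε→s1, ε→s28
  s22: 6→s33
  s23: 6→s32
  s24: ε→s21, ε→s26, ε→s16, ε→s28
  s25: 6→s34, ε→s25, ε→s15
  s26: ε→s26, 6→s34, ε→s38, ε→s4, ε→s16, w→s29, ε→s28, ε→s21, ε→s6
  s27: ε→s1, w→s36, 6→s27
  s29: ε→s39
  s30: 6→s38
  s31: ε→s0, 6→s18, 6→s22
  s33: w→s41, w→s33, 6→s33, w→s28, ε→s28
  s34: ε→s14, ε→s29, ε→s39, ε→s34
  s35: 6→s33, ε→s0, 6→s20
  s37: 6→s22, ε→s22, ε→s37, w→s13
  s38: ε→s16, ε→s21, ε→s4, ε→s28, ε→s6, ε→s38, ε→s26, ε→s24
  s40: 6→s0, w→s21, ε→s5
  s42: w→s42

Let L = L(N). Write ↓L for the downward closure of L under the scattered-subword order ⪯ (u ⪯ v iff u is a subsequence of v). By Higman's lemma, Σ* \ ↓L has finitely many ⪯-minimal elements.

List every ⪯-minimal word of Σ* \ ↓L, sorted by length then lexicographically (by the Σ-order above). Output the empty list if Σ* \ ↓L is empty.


|Q|=43, |F|=3, |δ|=116 (74 ε).
min D↑ (4 st, q0=0, F={3}): 0:6→0,w→1 1:6→1,w→2 2:6→3,w→2 3:6→3,w→3 [Hopcroft].
'ww6': N↓-sim [21, 20, 11, 4] end={s28,s33,s41,s9} rej; 3/3 single-dels accept.
1 words, ⪯-incomp.

A = [ww6].


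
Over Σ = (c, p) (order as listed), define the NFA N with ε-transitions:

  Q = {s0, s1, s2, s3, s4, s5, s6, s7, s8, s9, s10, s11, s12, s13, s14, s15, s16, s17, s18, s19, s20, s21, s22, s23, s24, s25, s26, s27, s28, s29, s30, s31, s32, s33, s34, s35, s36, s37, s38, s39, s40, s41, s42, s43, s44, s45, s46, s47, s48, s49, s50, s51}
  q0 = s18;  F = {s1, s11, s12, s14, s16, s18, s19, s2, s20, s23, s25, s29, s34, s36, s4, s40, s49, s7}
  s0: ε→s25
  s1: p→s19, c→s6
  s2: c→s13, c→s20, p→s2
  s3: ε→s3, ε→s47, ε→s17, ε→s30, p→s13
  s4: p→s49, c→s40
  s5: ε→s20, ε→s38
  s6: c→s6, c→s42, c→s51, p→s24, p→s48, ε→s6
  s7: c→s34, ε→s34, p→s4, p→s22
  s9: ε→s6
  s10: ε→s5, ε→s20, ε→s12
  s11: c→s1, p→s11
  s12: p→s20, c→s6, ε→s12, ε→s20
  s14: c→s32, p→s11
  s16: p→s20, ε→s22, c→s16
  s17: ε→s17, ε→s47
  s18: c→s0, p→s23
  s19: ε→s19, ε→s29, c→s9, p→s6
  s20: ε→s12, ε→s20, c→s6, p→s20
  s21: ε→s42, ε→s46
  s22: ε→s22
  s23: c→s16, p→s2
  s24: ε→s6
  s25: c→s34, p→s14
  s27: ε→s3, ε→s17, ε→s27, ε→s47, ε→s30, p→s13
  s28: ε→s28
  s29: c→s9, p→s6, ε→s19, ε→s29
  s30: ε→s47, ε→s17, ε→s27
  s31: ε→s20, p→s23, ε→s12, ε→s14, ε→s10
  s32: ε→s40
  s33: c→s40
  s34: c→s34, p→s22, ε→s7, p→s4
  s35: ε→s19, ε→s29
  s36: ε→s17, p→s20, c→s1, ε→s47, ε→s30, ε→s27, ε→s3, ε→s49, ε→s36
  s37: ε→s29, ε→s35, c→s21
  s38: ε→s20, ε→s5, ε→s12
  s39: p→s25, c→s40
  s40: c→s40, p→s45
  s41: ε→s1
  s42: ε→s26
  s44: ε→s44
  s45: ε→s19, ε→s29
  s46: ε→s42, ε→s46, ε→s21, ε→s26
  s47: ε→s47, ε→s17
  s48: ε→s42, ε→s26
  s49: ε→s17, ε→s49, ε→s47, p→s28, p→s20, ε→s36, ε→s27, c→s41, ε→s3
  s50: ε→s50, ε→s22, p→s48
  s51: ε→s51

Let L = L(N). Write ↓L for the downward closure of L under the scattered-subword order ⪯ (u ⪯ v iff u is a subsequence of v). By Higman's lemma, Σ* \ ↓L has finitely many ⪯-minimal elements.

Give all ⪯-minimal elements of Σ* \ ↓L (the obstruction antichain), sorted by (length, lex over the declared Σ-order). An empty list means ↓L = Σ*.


|Q|=52, |F|=18, |δ|=132 (79 ε).
min D↑ (15 st, q0=0, F={14}): 0:c→1,p→2 1:c→3,p→4 2:c→5,p→6 3:c→3,p→7 4:c→8,p→9 5:c→5,p→10 6:c→10,p→6 7:c→8,p→11 8:c→8,p→12 9:c→13,p→9 10:c→14,p→10 11:c→13,p→10 12:c→14,p→14 13:c→14,p→12 14:c→14,p→14 (ε-aug+det+¬).
'pcpc': run [37, 32, 19, 12, 7] end={s24,s26,s42,s48,s51,s6,s9} — reject; 4/4 single-dels accept.
'ppcc': |S_i|=[37, 32, 25, 14, 7] end={s24,s26,s42,s48,s51,s6,s9} rej; 4/4 single-dels accept.
'cpcpp': N↓-sim [37, 34, 29, 14, 10, 6] end={s24,s26,s42,s48,s51,s6} ∉↓L; 5/5 del acc.
'ccpppc': run [37, 34, 30, 26, 23, 13, 7] end={s24,s26,s42,s48,s51,s6,s9} rej; 6/6 deletions ∈↓L.
4 words, ⪯-incomp.

Antichain: [pcpc, ppcc, cpcpp, ccpppc].


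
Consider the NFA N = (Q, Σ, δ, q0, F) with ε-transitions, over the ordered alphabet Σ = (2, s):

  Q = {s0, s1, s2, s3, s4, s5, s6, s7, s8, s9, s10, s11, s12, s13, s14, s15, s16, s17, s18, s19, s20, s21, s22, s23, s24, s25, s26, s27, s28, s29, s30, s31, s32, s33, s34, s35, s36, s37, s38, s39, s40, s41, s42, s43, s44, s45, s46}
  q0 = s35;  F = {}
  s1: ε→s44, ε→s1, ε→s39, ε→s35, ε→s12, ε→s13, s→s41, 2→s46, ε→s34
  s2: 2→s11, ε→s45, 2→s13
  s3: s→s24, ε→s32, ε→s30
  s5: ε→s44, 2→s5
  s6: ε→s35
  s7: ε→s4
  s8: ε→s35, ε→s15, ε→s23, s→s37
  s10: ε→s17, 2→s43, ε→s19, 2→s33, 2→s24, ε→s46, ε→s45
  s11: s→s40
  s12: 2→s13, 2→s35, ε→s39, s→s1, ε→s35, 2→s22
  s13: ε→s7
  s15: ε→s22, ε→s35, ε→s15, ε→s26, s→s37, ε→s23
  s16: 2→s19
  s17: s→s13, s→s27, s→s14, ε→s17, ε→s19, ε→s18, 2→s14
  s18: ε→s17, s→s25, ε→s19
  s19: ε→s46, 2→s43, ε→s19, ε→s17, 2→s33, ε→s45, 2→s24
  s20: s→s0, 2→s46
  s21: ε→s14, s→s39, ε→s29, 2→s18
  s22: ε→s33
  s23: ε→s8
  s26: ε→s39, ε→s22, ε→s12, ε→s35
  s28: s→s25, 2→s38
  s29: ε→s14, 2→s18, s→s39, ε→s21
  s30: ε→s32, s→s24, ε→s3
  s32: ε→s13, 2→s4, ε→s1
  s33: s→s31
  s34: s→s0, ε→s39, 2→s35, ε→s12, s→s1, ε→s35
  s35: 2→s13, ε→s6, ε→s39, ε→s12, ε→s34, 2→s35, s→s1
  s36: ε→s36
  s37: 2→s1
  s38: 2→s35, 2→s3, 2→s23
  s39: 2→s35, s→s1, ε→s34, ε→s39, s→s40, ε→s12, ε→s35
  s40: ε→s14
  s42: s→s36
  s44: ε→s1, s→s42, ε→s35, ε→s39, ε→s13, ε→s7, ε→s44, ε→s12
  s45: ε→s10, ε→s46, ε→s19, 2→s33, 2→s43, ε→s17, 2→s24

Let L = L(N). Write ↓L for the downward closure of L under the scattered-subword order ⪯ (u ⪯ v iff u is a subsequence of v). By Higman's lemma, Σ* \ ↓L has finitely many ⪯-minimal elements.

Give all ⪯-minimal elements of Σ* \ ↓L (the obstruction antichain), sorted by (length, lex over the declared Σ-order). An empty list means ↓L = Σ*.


|Q|=47, |F|=0, |δ|=129 (75 ε).
min D↑ (1 st, q0=0, F={0}): 0:2→0,s→0.
ε ∈ L(D↑) — L = ∅.

A = [ε].


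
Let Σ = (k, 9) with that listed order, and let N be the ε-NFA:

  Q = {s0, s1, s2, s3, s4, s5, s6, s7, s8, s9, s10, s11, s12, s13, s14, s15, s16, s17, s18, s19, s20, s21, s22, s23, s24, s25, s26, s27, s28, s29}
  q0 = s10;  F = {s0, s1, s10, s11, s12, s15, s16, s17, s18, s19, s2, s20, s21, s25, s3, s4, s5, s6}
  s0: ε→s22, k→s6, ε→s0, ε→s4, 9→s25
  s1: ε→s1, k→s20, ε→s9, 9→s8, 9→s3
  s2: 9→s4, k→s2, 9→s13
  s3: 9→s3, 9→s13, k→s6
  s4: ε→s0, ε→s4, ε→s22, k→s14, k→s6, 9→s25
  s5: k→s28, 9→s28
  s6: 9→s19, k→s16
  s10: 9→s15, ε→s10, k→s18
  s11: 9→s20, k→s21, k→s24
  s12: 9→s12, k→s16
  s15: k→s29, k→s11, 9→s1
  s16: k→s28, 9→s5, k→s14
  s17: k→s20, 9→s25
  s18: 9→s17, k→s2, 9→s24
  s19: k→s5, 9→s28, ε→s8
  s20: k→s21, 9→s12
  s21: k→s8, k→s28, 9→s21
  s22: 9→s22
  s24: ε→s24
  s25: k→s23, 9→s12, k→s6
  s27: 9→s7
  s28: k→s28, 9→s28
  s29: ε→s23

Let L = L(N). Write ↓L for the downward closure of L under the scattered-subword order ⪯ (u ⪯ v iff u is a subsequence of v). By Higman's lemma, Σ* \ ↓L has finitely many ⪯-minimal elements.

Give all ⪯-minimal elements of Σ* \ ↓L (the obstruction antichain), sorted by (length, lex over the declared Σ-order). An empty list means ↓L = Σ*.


|Q|=30, |F|=18, |δ|=62 (12 ε).
min D↑ (18 st, q0=0, F={14}): 0:k→1,9→2 1:k→3,9→4 2:k→5,9→6 3:k→3,9→7 4:k→8,9→9 5:k→10,9→8 6:k→8,9→11 7:k→12,9→9 8:k→10,9→13 9:k→12,9→13 10:k→14,9→10 11:k→12,9→11 12:k→15,9→16 13:k→15,9→13 14:k→14,9→14 15:k→14,9→17 16:k→17,9→14 17:k→14,9→14 (ε-aug+det+¬).
'9kkk': N↓-sim [27, 24, 14, 7, 3] end={s14,s28,s8} ∉↓L; 4/4 del acc.
'kk9k99': |S_i|=[27, 22, 18, 15, 8, 4, 1] end={s28} ∉↓L; 6/6 del acc.
'k99k99': N↓-sim [27, 22, 18, 12, 8, 4, 1] end={s28} rej; 6/6 deletions ∈↓L.
'k999kk': N↓-sim [27, 22, 18, 12, 9, 5, 2] end={s14,s28} rej; 6/6 deletions ∈↓L.
'999k99': N↓-sim [27, 24, 17, 12, 7, 4, 1] end={s28} ∉↓L; 6/6 del acc.
5 obstructions.

A = [9kkk, kk9k99, k99k99, k999kk, 999k99].


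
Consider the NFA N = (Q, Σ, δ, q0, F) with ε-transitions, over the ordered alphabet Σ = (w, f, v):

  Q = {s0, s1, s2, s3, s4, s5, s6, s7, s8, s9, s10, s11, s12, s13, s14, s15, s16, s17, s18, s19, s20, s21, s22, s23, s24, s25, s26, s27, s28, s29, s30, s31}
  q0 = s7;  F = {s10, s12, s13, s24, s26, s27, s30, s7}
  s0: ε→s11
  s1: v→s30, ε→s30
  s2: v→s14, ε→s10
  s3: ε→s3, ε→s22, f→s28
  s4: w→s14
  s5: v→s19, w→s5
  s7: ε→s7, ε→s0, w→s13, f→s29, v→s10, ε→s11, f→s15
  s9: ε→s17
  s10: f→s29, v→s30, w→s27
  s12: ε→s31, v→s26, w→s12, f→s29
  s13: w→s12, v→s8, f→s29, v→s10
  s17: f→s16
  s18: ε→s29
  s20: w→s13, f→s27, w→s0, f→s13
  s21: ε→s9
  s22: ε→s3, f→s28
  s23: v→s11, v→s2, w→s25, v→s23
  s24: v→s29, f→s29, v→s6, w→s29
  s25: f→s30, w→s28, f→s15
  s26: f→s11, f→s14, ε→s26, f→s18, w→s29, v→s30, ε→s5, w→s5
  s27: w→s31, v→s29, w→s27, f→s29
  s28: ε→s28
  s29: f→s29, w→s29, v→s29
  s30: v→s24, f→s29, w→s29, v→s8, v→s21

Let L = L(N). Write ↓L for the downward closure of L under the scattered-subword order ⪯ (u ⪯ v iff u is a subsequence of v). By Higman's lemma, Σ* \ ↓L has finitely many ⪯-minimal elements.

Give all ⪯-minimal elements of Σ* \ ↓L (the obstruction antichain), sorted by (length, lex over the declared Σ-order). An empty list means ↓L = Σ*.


|Q|=32, |F|=8, |δ|=71 (16 ε).
min D↑ (9 st, q0=0, F={2}): 0:w→1,f→2,v→3 1:w→4,f→2,v→3 2:w→2,f→2,v→2 3:w→5,f→2,v→6 4:w→4,f→2,v→7 5:w→5,f→2,v→2 6:w→2,f→2,v→8 7:w→2,f→2,v→6 8:w→2,f→2,v→2.
'f': run [23, 6] end={s11,s14,s15,s16,s18,s29} — reject; 1/1 del acc.
'vwv': run [23, 18, 5, 2] end={s19,s29} rej; 3/3 single-dels accept.
'vvw': |S_i|=[23, 18, 10, 1] end={s29} ∉↓L; 3/3 deletions ∈↓L.
'wwvw': run [23, 20, 18, 15, 3] end={s19,s29,s5} rej; 4/4 del acc.
'vvvv': N↓-sim [23, 18, 10, 8, 2] end={s29,s6} ∉↓L; 4/4 del acc.
5 obstructions.

min(Σ*\↓L) = [f, vwv, vvw, wwvw, vvvv].


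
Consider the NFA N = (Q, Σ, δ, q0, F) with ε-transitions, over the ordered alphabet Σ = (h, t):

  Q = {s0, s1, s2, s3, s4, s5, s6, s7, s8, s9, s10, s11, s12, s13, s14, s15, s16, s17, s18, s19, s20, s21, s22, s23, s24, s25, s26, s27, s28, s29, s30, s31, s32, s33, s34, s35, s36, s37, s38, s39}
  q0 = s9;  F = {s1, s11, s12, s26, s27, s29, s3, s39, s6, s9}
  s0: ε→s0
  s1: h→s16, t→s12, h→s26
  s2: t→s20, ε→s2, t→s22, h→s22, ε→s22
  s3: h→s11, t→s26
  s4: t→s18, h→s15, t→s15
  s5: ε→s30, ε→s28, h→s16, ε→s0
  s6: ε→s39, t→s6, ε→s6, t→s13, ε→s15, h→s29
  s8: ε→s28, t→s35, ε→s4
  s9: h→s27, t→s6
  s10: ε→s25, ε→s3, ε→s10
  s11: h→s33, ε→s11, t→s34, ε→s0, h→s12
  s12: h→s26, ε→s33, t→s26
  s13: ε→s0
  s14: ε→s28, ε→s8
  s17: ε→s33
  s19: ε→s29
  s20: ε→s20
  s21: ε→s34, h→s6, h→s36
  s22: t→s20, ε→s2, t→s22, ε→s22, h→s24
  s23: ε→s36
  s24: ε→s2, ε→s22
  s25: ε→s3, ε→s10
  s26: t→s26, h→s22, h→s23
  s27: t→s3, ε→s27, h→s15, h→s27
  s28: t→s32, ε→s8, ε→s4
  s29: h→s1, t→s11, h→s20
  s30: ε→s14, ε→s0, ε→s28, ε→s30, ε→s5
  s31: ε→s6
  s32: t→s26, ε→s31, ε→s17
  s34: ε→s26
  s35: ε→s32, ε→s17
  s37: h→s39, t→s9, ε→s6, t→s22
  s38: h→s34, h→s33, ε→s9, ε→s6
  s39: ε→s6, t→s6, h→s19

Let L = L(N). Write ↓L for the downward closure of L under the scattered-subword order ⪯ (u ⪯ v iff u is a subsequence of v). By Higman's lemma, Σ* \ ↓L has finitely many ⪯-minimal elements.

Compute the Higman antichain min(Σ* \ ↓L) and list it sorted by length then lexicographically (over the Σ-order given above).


A = [htth, thhhh].

|Q|=40, |F|=10, |δ|=95 (49 ε).
min D↑ (10 st, q0=0, F={9}): 0:h→1,t→2 1:h→1,t→3 2:h→4,t→2 3:h→5,t→6 4:h→7,t→5 5:h→8,t→6 6:h→9,t→6 7:h→6,t→8 8:h→6,t→6 9:h→9,t→9.
'htth': N↓-sim [23, 19, 13, 8, 6] end={s2,s20,s22,s23,s24,s36} — reject; 4/4 single-dels accept.
'thhhh': N↓-sim [23, 21, 16, 11, 8, 6] end={s2,s20,s22,s23,s24,s36} ∉↓L; 5/5 deletions ∈↓L.
2 words, ⪯-incomp.


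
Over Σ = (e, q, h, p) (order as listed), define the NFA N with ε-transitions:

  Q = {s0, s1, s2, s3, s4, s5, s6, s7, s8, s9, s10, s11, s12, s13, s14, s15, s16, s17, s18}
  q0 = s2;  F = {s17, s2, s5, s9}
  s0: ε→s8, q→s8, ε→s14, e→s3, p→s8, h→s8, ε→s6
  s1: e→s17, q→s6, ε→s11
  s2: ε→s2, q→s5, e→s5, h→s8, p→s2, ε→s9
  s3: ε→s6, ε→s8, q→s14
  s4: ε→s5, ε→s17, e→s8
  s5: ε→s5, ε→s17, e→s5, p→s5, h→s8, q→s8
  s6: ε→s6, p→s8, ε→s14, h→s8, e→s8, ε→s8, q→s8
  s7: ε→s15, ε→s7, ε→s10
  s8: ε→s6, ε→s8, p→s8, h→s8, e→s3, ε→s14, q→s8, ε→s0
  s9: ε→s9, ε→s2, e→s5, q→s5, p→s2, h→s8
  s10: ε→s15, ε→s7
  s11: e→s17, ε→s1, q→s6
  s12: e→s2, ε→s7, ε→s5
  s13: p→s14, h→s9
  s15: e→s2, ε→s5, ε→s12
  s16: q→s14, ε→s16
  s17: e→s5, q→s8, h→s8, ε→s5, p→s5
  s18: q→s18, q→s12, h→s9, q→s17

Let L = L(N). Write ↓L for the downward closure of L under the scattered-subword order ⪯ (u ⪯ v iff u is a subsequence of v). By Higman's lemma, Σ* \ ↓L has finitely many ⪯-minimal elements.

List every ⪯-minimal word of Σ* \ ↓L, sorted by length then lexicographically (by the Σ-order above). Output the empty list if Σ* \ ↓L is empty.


|Q|=19, |F|=4, |δ|=76 (33 ε).
min D↑ (3 st, q0=0, F={2}): 0:e→1,q→1,h→2,p→0 1:e→1,q→2,h→2,p→1 2:e→2,q→2,h→2,p→2 [Hopcroft].
'h': N↓-sim [9, 5] end={s0,s14,s3,s6,s8} rej; 1/1 deletions ∈↓L.
'eq': |S_i|=[9, 7, 5] end={s0,s14,s3,s6,s8} — reject; 2/2 del acc.
'qq': |S_i|=[9, 7, 5] end={s0,s14,s3,s6,s8} ∉↓L; 2/2 deletions ∈↓L.
3 minimals (antichain).

Antichain: [h, eq, qq].


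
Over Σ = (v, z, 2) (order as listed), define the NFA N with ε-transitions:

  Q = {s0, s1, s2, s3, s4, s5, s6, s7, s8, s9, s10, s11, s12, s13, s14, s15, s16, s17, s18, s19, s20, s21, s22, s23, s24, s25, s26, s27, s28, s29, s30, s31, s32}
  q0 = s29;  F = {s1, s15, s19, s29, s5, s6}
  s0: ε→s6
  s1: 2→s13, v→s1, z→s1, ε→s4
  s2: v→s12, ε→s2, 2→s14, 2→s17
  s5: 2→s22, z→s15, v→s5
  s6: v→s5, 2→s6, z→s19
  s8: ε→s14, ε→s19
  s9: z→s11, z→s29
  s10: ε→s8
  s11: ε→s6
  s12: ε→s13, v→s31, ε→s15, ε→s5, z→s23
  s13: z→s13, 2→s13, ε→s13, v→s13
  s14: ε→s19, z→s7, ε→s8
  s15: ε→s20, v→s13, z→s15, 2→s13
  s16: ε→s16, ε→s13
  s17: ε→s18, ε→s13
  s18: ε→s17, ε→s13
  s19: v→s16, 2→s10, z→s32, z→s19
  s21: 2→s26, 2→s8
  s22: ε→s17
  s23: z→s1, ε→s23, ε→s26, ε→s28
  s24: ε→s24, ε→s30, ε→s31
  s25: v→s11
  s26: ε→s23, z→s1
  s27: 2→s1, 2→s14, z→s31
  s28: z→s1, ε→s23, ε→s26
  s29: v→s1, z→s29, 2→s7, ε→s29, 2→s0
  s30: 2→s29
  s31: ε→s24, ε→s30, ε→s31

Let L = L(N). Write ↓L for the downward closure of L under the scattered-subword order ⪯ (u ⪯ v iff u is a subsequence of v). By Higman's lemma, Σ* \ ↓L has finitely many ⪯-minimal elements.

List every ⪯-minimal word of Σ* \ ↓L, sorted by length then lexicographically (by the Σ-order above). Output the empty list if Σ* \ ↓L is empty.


Antichain: [v2, 2zv].

|Q|=33, |F|=6, |δ|=75 (34 ε).
min D↑ (7 st, q0=0, F={3}): 0:v→1,z→0,2→2 1:v→1,z→1,2→3 2:v→4,z→5,2→2 3:v→3,z→3,2→3 4:v→4,z→6,2→3 5:v→3,z→5,2→5 6:v→3,z→6,2→3 [Hopcroft].
'v2': run [19, 10, 4] end={s13,s17,s18,s22} — reject; 2/2 del acc.
'2zv': run [19, 16, 10, 2] end={s13,s16} rej; 3/3 single-dels accept.
2 words, ⪯-incomp.


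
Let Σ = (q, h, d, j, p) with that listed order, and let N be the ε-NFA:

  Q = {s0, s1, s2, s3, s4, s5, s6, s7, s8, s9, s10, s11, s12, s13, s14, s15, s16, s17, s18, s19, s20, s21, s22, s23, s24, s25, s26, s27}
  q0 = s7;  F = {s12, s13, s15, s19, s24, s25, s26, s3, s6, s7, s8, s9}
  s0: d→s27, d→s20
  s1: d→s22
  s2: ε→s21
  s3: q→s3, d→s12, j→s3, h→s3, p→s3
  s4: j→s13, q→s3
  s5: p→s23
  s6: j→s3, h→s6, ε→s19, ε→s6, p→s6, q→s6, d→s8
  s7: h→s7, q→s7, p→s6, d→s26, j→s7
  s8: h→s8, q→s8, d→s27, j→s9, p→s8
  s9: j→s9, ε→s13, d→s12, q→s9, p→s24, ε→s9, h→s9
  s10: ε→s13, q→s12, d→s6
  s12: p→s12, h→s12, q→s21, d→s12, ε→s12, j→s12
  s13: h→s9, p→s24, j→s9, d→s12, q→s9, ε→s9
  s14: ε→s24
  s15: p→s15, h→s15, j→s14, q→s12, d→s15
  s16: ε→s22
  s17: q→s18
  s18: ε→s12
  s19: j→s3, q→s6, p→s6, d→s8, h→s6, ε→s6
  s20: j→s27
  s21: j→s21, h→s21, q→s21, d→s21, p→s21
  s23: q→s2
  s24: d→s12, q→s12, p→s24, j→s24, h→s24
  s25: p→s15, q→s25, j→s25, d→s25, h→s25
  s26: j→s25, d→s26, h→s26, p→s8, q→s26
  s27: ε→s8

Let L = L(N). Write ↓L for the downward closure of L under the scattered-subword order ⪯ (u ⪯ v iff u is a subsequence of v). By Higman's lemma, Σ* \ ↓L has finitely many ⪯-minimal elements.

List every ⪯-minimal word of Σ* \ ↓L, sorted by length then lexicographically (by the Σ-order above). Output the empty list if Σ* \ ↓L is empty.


|Q|=28, |F|=12, |δ|=89 (13 ε).
min D↑ (11 st, q0=0, F={10}): 0:q→0,h→0,d→1,j→0,p→2 1:q→1,h→1,d→1,j→3,p→4 2:q→2,h→2,d→4,j→5,p→2 3:q→3,h→3,d→3,j→3,p→6 4:q→4,h→4,d→4,j→7,p→4 5:q→5,h→5,d→8,j→5,p→5 6:q→8,h→6,d→6,j→9,p→6 7:q→7,h→7,d→8,j→7,p→9 8:q→10,h→8,d→8,j→8,p→8 9:q→8,h→9,d→8,j→9,p→9 10:q→10,h→10,d→10,j→10,p→10 (ε-aug+det+¬).
'pjdq': run [15, 12, 7, 2, 1] end={s21} — reject; 4/4 single-dels accept.
'djpqq': |S_i|=[15, 11, 8, 5, 2, 1] end={s21} ∉↓L; 5/5 del acc.
2 words, ⪯-incomp.

A = [pjdq, djpqq].


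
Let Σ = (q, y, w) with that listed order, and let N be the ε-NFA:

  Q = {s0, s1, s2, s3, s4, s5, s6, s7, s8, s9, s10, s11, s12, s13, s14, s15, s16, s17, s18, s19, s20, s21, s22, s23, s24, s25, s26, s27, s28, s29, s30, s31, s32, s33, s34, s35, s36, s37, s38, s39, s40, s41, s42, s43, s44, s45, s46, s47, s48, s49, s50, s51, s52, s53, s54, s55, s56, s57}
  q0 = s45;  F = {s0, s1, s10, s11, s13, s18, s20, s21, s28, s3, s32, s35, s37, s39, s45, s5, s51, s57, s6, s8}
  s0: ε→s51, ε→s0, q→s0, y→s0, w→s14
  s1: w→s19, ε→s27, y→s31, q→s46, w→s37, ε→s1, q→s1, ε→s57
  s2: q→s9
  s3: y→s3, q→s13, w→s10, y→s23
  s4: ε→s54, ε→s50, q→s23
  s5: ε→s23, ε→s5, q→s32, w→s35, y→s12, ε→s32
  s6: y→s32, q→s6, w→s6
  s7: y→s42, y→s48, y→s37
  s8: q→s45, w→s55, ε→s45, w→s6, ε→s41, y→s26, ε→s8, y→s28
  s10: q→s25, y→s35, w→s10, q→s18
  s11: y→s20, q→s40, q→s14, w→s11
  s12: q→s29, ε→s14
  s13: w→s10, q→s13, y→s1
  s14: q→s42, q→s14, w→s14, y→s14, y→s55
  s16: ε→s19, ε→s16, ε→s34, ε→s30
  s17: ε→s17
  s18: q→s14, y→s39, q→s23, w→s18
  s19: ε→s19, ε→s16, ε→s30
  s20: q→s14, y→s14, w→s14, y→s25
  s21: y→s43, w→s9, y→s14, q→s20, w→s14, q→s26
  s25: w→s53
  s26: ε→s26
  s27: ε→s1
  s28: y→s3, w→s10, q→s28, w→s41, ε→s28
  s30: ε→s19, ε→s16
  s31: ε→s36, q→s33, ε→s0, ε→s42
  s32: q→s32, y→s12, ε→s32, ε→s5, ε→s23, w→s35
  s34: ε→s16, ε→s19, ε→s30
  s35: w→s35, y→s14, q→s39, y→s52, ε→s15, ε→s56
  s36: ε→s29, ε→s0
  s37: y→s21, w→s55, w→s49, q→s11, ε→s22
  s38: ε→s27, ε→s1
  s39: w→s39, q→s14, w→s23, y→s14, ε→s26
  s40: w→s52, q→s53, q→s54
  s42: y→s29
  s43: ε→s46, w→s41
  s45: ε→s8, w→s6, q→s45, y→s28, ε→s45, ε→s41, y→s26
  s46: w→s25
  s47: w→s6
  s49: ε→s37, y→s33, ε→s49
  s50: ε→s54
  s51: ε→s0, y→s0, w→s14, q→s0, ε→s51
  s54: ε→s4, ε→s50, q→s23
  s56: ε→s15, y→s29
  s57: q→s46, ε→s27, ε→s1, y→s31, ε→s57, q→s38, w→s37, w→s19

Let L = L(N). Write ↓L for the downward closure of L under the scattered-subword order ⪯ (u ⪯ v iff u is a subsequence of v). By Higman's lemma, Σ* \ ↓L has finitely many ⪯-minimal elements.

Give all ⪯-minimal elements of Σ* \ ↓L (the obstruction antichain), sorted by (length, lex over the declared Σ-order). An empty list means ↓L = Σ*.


Antichain: [wyy, ywqq, yyqyyw].

|Q|=58, |F|=20, |δ|=161 (59 ε).
min D↑ (17 st, q0=0, F={9}): 0:q→0,y→1,w→2 1:q→1,y→3,w→4 2:q→2,y→5,w→2 3:q→6,y→3,w→4 4:q→7,y→8,w→4 5:q→5,y→9,w→8 6:q→6,y→10,w→4 7:q→9,y→11,w→7 8:q→11,y→9,w→8 9:q→9,y→9,w→9 10:q→10,y→12,w→13 11:q→9,y→9,w→11 12:q→12,y→12,w→9 13:q→14,y→15,w→13 14:q→9,y→16,w→14 15:q→16,y→9,w→9 16:q→9,y→9,w→9.
'wyy': run [51, 38, 23, 11] end={s12,s14,s25,s29,s41,s42,s43,s46,s52,s53,s55} ∉↓L; 3/3 deletions ∈↓L.
'ywqq': |S_i|=[51, 48, 34, 17, 11] end={s14,s23,s29,s4,s40,s42,s50,s52,s53,s54,s55} rej; 4/4 single-dels accept.
'yyqyyw': run [51, 48, 45, 43, 40, 19, 8] end={s14,s25,s29,s41,s42,s53,s55,s9} ∉↓L; 6/6 del acc.
3 words, ⪯-incomp.


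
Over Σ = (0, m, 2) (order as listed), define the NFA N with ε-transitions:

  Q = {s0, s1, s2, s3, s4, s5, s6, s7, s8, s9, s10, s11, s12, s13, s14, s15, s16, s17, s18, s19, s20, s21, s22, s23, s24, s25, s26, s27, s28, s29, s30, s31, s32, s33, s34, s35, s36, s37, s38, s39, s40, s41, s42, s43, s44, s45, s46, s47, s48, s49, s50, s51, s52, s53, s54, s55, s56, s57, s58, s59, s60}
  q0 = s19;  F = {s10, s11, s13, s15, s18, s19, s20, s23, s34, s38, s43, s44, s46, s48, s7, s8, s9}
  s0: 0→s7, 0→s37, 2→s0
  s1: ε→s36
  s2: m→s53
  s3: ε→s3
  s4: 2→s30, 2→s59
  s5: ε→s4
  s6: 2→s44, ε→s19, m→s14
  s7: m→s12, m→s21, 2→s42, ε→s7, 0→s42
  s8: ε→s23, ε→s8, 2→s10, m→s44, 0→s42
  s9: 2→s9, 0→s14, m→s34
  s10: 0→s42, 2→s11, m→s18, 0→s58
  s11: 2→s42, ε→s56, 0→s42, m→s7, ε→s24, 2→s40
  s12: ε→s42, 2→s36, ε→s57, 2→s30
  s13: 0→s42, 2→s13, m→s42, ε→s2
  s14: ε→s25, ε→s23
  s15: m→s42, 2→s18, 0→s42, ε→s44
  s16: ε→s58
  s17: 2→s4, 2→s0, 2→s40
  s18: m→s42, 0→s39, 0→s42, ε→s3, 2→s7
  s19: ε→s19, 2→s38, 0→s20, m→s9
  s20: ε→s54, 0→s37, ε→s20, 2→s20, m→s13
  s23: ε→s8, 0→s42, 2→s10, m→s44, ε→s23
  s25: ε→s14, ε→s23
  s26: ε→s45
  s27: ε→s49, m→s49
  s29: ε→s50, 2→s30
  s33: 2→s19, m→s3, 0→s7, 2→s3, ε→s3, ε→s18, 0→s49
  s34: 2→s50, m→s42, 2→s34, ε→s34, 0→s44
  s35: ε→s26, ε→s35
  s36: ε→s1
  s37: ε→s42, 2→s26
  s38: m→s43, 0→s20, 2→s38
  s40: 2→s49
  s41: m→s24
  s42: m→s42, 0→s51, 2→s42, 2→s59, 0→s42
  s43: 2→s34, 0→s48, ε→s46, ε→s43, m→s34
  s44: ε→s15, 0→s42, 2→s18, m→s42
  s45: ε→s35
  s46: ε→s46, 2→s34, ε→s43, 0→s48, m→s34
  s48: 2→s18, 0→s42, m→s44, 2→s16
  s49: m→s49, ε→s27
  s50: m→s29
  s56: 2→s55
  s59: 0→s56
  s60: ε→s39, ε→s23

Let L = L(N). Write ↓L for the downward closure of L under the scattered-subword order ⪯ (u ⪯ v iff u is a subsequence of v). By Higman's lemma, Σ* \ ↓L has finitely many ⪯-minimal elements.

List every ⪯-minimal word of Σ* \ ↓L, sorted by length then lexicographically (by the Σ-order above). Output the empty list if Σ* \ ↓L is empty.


|Q|=61, |F|=17, |δ|=132 (43 ε).
min D↑ (15 st, q0=0, F={4}): 0:0→1,m→2,2→3 1:0→4,m→5,2→1 2:0→6,m→7,2→2 3:0→1,m→8,2→3 4:0→4,m→4,2→4 5:0→4,m→4,2→5 6:0→4,m→9,2→10 7:0→9,m→4,2→7 8:0→11,m→7,2→7 9:0→4,m→4,2→12 10:0→4,m→12,2→13 11:0→4,m→9,2→12 12:0→4,m→4,2→14 13:0→4,m→14,2→4 14:0→4,m→4,2→4 [Hopcroft].
'00': |S_i|=[47, 39, 11] end={s26,s35,s37,s39,s42,s45,s51,s55,s56,s58,s59} — reject; 2/2 deletions ∈↓L.
'0mm': |S_i|=[47, 39, 22, 14] end={s1,s12,s21,s27,s30,s36,s42,s49,s51,s53,s55,s56,…} ∉↓L; 3/3 deletions ∈↓L.
'mmm': |S_i|=[47, 39, 23, 15] end={s1,s12,s21,s27,s29,s30,s36,s42,s49,s50,s51,s55,…} ∉↓L; 3/3 deletions ∈↓L.
'2m2m': |S_i|=[47, 46, 30, 25, 14] end={s1,s12,s21,s29,s30,s36,s42,s50,s51,s53,s55,s56,…} ∉↓L; 4/4 deletions ∈↓L.
'm0222': run [47, 39, 30, 23, 17, 11] end={s1,s27,s30,s36,s40,s42,s49,s51,s55,s56,s59} rej; 5/5 deletions ∈↓L.
5 minimals (antichain).

Antichain: [00, 0mm, mmm, 2m2m, m0222].


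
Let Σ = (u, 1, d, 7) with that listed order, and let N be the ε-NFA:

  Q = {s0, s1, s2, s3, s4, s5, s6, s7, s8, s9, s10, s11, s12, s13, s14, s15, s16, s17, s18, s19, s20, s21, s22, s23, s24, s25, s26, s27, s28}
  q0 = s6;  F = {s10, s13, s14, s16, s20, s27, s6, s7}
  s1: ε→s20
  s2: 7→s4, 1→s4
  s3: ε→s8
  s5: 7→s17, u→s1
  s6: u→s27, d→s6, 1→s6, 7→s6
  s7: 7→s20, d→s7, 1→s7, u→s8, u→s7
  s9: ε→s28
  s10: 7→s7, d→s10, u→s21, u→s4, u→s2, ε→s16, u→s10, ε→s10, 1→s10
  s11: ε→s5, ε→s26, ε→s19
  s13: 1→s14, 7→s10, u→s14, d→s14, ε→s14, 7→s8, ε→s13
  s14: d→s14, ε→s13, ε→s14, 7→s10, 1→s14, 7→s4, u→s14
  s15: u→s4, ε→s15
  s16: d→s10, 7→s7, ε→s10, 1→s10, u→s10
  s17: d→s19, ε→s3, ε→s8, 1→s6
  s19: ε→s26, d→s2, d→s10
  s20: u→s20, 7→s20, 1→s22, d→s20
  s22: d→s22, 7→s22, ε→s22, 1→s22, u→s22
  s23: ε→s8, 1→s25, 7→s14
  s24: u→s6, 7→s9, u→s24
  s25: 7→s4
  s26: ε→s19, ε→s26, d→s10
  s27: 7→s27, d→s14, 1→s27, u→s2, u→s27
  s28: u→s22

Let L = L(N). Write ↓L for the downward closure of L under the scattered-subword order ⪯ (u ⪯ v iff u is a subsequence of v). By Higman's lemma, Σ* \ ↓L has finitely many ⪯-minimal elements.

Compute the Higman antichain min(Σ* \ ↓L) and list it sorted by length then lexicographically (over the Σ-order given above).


|Q|=29, |F|=8, |δ|=81 (21 ε).
min D↑ (7 st, q0=0, F={6}): 0:u→1,1→0,d→0,7→0 1:u→1,1→1,d→2,7→1 2:u→2,1→2,d→2,7→3 3:u→3,1→3,d→3,7→4 4:u→4,1→4,d→4,7→5 5:u→5,1→6,d→5,7→5 6:u→6,1→6,d→6,7→6 (ε-aug+det+¬).
'ud7771': |S_i|=[13, 12, 11, 9, 5, 2, 1] end={s22} ∉↓L; 6/6 deletions ∈↓L.
1 obstructions.

min(Σ*\↓L) = [ud7771].


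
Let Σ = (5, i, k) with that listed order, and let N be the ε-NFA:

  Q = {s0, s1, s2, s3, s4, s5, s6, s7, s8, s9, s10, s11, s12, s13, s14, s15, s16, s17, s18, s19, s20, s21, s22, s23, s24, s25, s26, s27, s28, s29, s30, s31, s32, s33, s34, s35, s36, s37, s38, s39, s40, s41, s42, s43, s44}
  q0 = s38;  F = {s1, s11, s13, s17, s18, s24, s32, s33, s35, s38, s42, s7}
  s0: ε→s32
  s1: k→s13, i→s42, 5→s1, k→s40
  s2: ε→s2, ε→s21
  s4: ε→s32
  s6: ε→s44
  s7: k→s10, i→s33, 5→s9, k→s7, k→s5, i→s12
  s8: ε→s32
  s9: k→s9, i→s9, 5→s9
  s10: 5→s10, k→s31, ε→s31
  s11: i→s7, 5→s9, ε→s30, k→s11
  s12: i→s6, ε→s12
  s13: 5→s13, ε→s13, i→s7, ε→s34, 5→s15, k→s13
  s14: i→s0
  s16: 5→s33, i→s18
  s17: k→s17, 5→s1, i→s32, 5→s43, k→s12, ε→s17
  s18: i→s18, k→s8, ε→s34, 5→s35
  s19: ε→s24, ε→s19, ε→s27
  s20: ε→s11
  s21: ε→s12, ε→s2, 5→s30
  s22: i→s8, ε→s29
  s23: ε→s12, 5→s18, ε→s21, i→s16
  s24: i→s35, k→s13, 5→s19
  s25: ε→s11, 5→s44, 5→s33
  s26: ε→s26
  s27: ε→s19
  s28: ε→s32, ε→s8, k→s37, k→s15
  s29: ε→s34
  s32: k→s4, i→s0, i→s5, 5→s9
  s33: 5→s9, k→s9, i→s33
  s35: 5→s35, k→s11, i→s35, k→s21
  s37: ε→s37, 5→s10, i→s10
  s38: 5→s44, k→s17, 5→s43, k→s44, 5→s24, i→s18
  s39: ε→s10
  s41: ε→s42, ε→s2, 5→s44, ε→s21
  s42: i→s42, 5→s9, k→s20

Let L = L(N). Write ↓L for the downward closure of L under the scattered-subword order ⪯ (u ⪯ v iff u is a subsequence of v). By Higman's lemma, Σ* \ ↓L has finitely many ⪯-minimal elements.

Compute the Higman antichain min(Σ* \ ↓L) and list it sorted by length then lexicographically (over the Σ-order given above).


|Q|=45, |F|=12, |δ|=101 (33 ε).
min D↑ (13 st, q0=0, F={10}): 0:5→1,i→2,k→3 1:5→1,i→4,k→5 2:5→4,i→2,k→6 3:5→7,i→6,k→3 4:5→4,i→4,k→8 5:5→5,i→9,k→5 6:5→10,i→6,k→6 7:5→7,i→11,k→5 8:5→10,i→9,k→8 9:5→10,i→12,k→9 10:5→10,i→10,k→10 11:5→10,i→11,k→8 12:5→10,i→12,k→10 [Hopcroft].
'ik5': |S_i|=[32, 22, 18, 4] end={s10,s30,s31,s9} rej; 3/3 del acc.
'ki5': N↓-sim [32, 26, 16, 3] end={s10,s31,s9} ∉↓L; 3/3 deletions ∈↓L.
'5kiik': N↓-sim [32, 25, 18, 9, 5, 1] end={s9} rej; 5/5 del acc.
3 obstructions.

min(Σ*\↓L) = [ik5, ki5, 5kiik].


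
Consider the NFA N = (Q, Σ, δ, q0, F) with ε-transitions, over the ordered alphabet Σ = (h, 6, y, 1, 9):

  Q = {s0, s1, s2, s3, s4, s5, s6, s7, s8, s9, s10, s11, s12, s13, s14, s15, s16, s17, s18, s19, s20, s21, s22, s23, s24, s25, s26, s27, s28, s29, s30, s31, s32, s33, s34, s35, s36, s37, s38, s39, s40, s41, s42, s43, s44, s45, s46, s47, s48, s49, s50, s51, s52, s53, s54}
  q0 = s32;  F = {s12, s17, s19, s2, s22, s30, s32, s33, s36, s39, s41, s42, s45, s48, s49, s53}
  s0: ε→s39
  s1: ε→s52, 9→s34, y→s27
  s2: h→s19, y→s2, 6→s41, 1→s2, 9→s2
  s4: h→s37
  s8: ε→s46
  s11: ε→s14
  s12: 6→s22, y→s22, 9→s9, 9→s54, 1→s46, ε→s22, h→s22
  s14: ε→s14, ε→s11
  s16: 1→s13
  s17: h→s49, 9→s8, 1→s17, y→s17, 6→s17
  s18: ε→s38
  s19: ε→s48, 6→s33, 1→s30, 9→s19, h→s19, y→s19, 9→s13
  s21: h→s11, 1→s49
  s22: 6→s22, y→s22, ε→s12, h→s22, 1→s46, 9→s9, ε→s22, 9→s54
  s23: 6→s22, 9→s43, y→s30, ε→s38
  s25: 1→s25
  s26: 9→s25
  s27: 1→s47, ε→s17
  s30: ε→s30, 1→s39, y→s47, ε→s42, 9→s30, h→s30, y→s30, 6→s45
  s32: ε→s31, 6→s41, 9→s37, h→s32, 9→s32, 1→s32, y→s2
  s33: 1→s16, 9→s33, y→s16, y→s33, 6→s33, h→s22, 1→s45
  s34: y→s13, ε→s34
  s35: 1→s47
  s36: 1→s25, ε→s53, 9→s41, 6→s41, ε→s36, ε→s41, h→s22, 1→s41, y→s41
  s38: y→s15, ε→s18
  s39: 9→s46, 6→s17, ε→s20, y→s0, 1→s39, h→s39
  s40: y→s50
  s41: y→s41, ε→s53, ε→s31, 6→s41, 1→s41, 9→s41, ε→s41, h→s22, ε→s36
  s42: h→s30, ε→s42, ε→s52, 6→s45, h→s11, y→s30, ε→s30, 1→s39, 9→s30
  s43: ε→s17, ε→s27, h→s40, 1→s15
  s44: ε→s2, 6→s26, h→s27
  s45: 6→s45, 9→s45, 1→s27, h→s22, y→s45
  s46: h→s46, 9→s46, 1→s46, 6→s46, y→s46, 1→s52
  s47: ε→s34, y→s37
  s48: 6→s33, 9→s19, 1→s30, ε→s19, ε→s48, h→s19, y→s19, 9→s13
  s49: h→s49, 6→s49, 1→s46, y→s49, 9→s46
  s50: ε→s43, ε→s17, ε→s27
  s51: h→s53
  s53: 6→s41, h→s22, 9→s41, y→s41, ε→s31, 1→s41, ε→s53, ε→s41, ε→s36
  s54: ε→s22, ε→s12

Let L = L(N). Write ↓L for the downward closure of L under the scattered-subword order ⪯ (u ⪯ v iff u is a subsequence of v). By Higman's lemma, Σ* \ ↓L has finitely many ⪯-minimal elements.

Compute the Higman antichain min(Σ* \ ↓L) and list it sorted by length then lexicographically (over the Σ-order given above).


|Q|=55, |F|=16, |δ|=162 (44 ε).
min D↑ (12 st, q0=0, F={5}): 0:h→0,6→1,y→2,1→0,9→0 1:h→3,6→1,y→1,1→1,9→1 2:h→4,6→1,y→2,1→2,9→2 3:h→3,6→3,y→3,1→5,9→3 4:h→4,6→6,y→4,1→7,9→4 5:h→5,6→5,y→5,1→5,9→5 6:h→3,6→6,y→6,1→8,9→6 7:h→7,6→8,y→7,1→9,9→7 8:h→3,6→8,y→8,1→10,9→8 9:h→9,6→10,y→9,1→9,9→5 10:h→11,6→10,y→10,1→10,9→5 11:h→11,6→11,y→11,1→5,9→5.
'6h1': |S_i|=[33, 22, 7, 2] end={s46,s52} — reject; 3/3 deletions ∈↓L.
'yh119': |S_i|=[33, 32, 26, 23, 13, 3] end={s46,s52,s8} — reject; 5/5 deletions ∈↓L.
2 words, ⪯-incomp.

min(Σ*\↓L) = [6h1, yh119].
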